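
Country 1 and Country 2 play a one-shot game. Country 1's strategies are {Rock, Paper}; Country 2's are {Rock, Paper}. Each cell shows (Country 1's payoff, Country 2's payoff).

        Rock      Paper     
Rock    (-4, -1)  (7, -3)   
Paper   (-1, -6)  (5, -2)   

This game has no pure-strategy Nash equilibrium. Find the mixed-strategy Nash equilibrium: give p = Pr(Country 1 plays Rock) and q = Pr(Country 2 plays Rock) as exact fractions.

p = 2/3, q = 2/5

Each player's mixing probability is pinned down by making the *other* player indifferent.
Country 2 indifferent between Rock and Paper: p·(-1) + (1−p)·(-6) = p·(-3) + (1−p)·(-2) ⟹ (-6) + 5p = (-2) + (-1)p ⟹ p = 2/3.
Country 1 indifferent between Rock and Paper: q·(-4) + (1−q)·7 = q·(-1) + (1−q)·5 ⟹ 7 + (-11)q = 5 + (-6)q ⟹ q = 2/5.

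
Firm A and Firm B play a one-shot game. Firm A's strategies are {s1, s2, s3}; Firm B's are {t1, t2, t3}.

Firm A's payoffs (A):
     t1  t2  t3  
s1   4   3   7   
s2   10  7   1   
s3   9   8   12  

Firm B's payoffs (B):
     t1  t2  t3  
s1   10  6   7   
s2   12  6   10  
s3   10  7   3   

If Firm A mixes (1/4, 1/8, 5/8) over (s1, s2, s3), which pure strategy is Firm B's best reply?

t1

Firm B's best reply maximizes expected payoff against the mix.
t1: (1/4)·10 + (1/8)·12 + (5/8)·10 = 41/4
t2: (1/4)·6 + (1/8)·6 + (5/8)·7 = 53/8
t3: (1/4)·7 + (1/8)·10 + (5/8)·3 = 39/8
Highest expected payoff is 41/4, from t1.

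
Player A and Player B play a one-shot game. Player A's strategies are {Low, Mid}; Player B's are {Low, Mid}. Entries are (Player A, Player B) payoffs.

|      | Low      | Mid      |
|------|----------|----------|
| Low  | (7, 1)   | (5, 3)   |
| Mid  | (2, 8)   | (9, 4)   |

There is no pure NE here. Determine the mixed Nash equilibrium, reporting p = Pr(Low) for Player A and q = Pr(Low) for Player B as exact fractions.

Each player's mixing probability is pinned down by making the *other* player indifferent.
Player B indifferent between Low and Mid: p·1 + (1−p)·8 = p·3 + (1−p)·4 ⟹ 8 + (-7)p = 4 + (-1)p ⟹ p = 2/3.
Player A indifferent between Low and Mid: q·7 + (1−q)·5 = q·2 + (1−q)·9 ⟹ 5 + 2q = 9 + (-7)q ⟹ q = 4/9.

p = 2/3, q = 4/9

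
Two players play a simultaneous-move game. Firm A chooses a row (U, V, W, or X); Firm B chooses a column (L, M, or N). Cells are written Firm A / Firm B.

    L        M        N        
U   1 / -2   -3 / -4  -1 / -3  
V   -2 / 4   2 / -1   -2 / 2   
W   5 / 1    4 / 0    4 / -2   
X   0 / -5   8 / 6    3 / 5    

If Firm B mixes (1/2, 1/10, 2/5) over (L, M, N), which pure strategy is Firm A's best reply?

Firm A's best reply maximizes expected payoff against the mix.
U: (1/2)·1 + (1/10)·(-3) + (2/5)·(-1) = -1/5
V: (1/2)·(-2) + (1/10)·2 + (2/5)·(-2) = -8/5
W: (1/2)·5 + (1/10)·4 + (2/5)·4 = 9/2
X: (1/2)·0 + (1/10)·8 + (2/5)·3 = 2
Highest expected payoff is 9/2, from W.

W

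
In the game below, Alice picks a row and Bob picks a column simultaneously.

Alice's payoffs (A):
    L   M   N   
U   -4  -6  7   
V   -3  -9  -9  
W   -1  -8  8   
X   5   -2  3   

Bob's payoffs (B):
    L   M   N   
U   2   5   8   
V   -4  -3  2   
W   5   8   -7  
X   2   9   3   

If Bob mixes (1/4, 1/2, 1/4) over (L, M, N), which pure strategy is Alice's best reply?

Alice's best reply maximizes expected payoff against the mix.
U: (1/4)·(-4) + (1/2)·(-6) + (1/4)·7 = -9/4
V: (1/4)·(-3) + (1/2)·(-9) + (1/4)·(-9) = -15/2
W: (1/4)·(-1) + (1/2)·(-8) + (1/4)·8 = -9/4
X: (1/4)·5 + (1/2)·(-2) + (1/4)·3 = 1
Highest expected payoff is 1, from X.

X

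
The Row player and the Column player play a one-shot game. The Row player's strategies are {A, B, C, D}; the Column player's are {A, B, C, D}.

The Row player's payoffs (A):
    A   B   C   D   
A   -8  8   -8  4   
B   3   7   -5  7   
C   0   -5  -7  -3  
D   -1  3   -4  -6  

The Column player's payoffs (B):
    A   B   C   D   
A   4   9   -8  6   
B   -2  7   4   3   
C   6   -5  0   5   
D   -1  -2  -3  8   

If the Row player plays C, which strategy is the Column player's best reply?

A

With the Row player fixed at C, the Column player's payoffs are: A → 6, B → -5, C → 0, D → 5.
The maximum is 6, achieved by A.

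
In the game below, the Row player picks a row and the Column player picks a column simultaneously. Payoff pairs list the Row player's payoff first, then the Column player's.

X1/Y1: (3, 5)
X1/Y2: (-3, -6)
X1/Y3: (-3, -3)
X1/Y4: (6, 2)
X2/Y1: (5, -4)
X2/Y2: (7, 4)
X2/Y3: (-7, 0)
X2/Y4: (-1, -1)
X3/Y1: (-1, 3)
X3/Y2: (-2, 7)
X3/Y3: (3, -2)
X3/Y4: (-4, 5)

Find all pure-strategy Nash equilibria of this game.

Find each player's best response to every opponent strategy; NE are the intersections.
The Row player's best responses — vs Y1: X2 (payoff 5); vs Y2: X2 (payoff 7); vs Y3: X3 (payoff 3); vs Y4: X1 (payoff 6).
The Column player's best responses — vs X1: Y1 (payoff 5); vs X2: Y2 (payoff 4); vs X3: Y2 (payoff 7).
The only mutual best response is (X2, Y2); neither player gains by switching there.

(X2, Y2)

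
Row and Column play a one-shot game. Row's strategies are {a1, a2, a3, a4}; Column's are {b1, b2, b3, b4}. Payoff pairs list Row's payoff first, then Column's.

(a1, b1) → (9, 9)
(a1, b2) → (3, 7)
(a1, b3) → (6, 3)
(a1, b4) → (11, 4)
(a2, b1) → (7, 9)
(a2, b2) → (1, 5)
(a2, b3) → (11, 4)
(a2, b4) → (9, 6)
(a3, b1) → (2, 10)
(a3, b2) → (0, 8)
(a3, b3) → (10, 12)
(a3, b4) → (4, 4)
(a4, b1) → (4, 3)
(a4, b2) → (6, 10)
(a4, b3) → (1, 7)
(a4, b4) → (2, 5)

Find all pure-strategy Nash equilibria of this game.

(a1, b1) and (a4, b2)

A profile is a Nash equilibrium when each player is best-responding to the other.
Row's best responses — vs b1: a1 (payoff 9); vs b2: a4 (payoff 6); vs b3: a2 (payoff 11); vs b4: a1 (payoff 11).
Column's best responses — vs a1: b1 (payoff 9); vs a2: b1 (payoff 9); vs a3: b3 (payoff 12); vs a4: b2 (payoff 10).
Mutual best responses occur at (a1, b1) and (a4, b2); at each, neither player gains by switching.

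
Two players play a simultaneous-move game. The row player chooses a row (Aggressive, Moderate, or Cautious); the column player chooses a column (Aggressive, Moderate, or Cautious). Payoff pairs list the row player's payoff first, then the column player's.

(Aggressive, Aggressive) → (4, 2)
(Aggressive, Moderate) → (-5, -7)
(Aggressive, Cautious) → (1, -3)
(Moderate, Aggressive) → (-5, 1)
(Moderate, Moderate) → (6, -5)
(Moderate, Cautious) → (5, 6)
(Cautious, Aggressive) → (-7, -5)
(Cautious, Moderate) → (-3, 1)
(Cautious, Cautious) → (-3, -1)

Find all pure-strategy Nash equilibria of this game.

(Aggressive, Aggressive) and (Moderate, Cautious)

Find each player's best response to every opponent strategy; NE are the intersections.
The row player's best responses — vs Aggressive: Aggressive (payoff 4); vs Moderate: Moderate (payoff 6); vs Cautious: Moderate (payoff 5).
The column player's best responses — vs Aggressive: Aggressive (payoff 2); vs Moderate: Cautious (payoff 6); vs Cautious: Moderate (payoff 1).
Mutual best responses occur at (Aggressive, Aggressive) and (Moderate, Cautious); at each, neither player gains by switching.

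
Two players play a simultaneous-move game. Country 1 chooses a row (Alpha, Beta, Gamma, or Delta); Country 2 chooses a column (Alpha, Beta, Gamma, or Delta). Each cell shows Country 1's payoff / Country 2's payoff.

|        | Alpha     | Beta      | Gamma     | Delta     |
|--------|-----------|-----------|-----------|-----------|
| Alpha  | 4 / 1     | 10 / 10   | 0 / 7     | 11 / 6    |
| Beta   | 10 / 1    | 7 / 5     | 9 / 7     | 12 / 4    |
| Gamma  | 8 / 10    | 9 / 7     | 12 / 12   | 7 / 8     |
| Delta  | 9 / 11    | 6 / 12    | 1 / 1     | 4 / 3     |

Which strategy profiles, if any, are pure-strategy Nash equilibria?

(Alpha, Beta) and (Gamma, Gamma)

Check mutual best responses: a cell is a NE iff neither player can gain by unilaterally deviating.
Country 1's best responses — vs Alpha: Beta (payoff 10); vs Beta: Alpha (payoff 10); vs Gamma: Gamma (payoff 12); vs Delta: Beta (payoff 12).
Country 2's best responses — vs Alpha: Beta (payoff 10); vs Beta: Gamma (payoff 7); vs Gamma: Gamma (payoff 12); vs Delta: Beta (payoff 12).
Mutual best responses occur at (Alpha, Beta) and (Gamma, Gamma); at each, neither player gains by switching.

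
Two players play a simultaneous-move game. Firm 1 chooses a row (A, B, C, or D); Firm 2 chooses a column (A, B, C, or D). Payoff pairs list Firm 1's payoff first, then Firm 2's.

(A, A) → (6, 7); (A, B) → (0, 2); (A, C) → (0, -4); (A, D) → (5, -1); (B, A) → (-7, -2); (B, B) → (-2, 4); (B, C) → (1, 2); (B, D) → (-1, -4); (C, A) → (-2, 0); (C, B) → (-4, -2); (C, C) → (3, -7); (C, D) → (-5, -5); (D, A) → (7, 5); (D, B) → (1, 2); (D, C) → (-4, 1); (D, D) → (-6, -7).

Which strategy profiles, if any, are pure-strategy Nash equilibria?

(D, A)

Check mutual best responses: a cell is a NE iff neither player can gain by unilaterally deviating.
Firm 1's best responses — vs A: D (payoff 7); vs B: D (payoff 1); vs C: C (payoff 3); vs D: A (payoff 5).
Firm 2's best responses — vs A: A (payoff 7); vs B: B (payoff 4); vs C: A (payoff 0); vs D: A (payoff 5).
The only mutual best response is (D, A); neither player gains by switching there.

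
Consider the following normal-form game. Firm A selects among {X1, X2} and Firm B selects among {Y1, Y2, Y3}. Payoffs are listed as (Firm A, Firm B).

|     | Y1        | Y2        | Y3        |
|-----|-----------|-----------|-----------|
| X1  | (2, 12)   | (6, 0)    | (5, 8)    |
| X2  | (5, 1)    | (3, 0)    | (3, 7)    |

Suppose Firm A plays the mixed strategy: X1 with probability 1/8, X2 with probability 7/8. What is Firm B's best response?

Firm B's best reply maximizes expected payoff against the mix.
Y1: (1/8)·12 + (7/8)·1 = 19/8
Y2: (1/8)·0 + (7/8)·0 = 0
Y3: (1/8)·8 + (7/8)·7 = 57/8
Highest expected payoff is 57/8, from Y3.

Y3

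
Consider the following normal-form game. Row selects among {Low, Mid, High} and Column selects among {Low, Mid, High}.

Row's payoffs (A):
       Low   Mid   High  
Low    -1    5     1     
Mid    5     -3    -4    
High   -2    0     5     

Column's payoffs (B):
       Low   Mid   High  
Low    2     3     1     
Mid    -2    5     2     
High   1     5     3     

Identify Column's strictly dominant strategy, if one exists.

Check whether one of Column's strategies beats all alternatives regardless of what the opponent does.
Mid strictly dominates: vs Low: 3 > each of {2, 1}; vs Mid: 5 > each of {-2, 2}; vs High: 5 > each of {1, 3}.

Mid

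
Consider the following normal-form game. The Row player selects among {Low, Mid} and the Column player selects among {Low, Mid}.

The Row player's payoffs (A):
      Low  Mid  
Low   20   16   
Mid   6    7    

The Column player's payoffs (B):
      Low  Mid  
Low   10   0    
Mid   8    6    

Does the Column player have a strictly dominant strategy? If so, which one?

Low

Check whether one of the Column player's strategies beats all alternatives regardless of what the opponent does.
Low strictly dominates: vs Low: 10 > 0; vs Mid: 8 > 6.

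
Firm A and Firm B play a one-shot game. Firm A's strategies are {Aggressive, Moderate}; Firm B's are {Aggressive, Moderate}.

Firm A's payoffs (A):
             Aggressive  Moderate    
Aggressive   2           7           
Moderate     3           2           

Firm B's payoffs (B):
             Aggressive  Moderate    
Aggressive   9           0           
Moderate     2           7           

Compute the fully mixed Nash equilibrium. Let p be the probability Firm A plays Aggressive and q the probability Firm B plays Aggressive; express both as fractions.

In a mixed NE each player is indifferent between their pure strategies, so the opponent's mix sets the indifference.
Firm B indifferent between Aggressive and Moderate: p·9 + (1−p)·2 = p·0 + (1−p)·7 ⟹ 2 + 7p = 7 + (-7)p ⟹ p = 5/14.
Firm A indifferent between Aggressive and Moderate: q·2 + (1−q)·7 = q·3 + (1−q)·2 ⟹ 7 + (-5)q = 2 + 1q ⟹ q = 5/6.

p = 5/14, q = 5/6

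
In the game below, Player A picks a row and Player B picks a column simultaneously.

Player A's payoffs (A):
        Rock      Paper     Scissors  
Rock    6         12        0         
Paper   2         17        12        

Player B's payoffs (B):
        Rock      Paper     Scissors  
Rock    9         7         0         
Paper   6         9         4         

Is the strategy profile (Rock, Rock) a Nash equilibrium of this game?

Yes

Holding Player B at Rock: Player A gets 6 from Rock, versus 2 from Paper. No profitable deviation for Player A.
Holding Player A at Rock: Player B gets 9 from Rock, versus 7 from Paper, 0 from Scissors. No profitable deviation for Player B either.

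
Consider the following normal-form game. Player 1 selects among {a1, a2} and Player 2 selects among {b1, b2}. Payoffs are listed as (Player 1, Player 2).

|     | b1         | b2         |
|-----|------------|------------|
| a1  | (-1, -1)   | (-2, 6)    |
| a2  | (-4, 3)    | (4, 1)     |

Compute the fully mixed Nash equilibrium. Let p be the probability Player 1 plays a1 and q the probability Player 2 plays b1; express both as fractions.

p = 2/9, q = 2/3

Each player's mixing probability is pinned down by making the *other* player indifferent.
Player 2 indifferent between b1 and b2: p·(-1) + (1−p)·3 = p·6 + (1−p)·1 ⟹ 3 + (-4)p = 1 + 5p ⟹ p = 2/9.
Player 1 indifferent between a1 and a2: q·(-1) + (1−q)·(-2) = q·(-4) + (1−q)·4 ⟹ (-2) + 1q = 4 + (-8)q ⟹ q = 2/3.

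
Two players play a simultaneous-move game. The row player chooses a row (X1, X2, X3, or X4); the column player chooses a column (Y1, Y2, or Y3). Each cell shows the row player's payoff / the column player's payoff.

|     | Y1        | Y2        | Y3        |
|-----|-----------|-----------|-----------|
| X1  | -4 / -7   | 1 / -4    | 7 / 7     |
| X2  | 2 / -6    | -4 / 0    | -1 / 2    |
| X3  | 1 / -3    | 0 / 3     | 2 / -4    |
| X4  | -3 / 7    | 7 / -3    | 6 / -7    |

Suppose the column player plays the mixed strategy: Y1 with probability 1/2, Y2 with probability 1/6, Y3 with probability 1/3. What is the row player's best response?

Compute the row player's expected payoff from each pure strategy against the given mix.
X1: (1/2)·(-4) + (1/6)·1 + (1/3)·7 = 1/2
X2: (1/2)·2 + (1/6)·(-4) + (1/3)·(-1) = 0
X3: (1/2)·1 + (1/6)·0 + (1/3)·2 = 7/6
X4: (1/2)·(-3) + (1/6)·7 + (1/3)·6 = 5/3
Highest expected payoff is 5/3, from X4.

X4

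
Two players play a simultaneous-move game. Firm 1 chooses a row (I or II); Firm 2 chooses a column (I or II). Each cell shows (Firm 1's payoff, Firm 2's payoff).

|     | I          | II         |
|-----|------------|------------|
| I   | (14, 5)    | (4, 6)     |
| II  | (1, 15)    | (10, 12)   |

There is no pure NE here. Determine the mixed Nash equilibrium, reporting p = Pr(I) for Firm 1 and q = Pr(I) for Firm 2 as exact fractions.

p = 3/4, q = 6/19

In a mixed NE each player is indifferent between their pure strategies, so the opponent's mix sets the indifference.
Firm 2 indifferent between I and II: p·5 + (1−p)·15 = p·6 + (1−p)·12 ⟹ 15 + (-10)p = 12 + (-6)p ⟹ p = 3/4.
Firm 1 indifferent between I and II: q·14 + (1−q)·4 = q·1 + (1−q)·10 ⟹ 4 + 10q = 10 + (-9)q ⟹ q = 6/19.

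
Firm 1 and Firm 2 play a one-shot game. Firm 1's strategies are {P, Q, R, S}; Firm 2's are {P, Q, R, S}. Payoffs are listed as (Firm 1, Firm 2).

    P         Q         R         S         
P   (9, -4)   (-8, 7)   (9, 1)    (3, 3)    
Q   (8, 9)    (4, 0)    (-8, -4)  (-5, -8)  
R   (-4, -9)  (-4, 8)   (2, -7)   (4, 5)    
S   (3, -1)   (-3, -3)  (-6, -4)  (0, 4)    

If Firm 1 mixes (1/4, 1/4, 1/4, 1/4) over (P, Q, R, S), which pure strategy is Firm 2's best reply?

Q

Firm 2's best reply maximizes expected payoff against the mix.
P: (1/4)·(-4) + (1/4)·9 + (1/4)·(-9) + (1/4)·(-1) = -5/4
Q: (1/4)·7 + (1/4)·0 + (1/4)·8 + (1/4)·(-3) = 3
R: (1/4)·1 + (1/4)·(-4) + (1/4)·(-7) + (1/4)·(-4) = -7/2
S: (1/4)·3 + (1/4)·(-8) + (1/4)·5 + (1/4)·4 = 1
Highest expected payoff is 3, from Q.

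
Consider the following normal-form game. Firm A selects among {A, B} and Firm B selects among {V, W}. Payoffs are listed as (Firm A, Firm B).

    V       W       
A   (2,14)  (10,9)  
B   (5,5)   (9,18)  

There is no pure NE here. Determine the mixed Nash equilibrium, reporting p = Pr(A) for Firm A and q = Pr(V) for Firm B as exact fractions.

p = 13/18, q = 1/4

Each player's mixing probability is pinned down by making the *other* player indifferent.
Firm B indifferent between V and W: p·14 + (1−p)·5 = p·9 + (1−p)·18 ⟹ 5 + 9p = 18 + (-9)p ⟹ p = 13/18.
Firm A indifferent between A and B: q·2 + (1−q)·10 = q·5 + (1−q)·9 ⟹ 10 + (-8)q = 9 + (-4)q ⟹ q = 1/4.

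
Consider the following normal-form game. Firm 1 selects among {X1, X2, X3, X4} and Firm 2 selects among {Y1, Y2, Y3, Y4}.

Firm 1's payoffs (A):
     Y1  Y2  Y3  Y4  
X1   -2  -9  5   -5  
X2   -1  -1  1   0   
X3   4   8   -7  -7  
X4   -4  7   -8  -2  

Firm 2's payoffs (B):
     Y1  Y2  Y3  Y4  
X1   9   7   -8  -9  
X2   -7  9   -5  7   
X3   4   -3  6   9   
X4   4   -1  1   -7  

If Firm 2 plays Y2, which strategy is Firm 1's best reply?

X3

With Firm 2 fixed at Y2, Firm 1's payoffs are: X1 → -9, X2 → -1, X3 → 8, X4 → 7.
The maximum is 8, achieved by X3.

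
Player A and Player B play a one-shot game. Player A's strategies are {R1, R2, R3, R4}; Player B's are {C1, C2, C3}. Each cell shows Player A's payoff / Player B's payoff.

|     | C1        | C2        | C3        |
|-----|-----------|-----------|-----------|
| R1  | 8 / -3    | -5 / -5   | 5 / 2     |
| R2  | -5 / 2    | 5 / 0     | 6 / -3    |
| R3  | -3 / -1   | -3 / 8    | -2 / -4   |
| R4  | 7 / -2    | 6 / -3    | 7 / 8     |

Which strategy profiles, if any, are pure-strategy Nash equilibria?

(R4, C3)

A profile is a Nash equilibrium when each player is best-responding to the other.
Player A's best responses — vs C1: R1 (payoff 8); vs C2: R4 (payoff 6); vs C3: R4 (payoff 7).
Player B's best responses — vs R1: C3 (payoff 2); vs R2: C1 (payoff 2); vs R3: C2 (payoff 8); vs R4: C3 (payoff 8).
The only mutual best response is (R4, C3); neither player gains by switching there.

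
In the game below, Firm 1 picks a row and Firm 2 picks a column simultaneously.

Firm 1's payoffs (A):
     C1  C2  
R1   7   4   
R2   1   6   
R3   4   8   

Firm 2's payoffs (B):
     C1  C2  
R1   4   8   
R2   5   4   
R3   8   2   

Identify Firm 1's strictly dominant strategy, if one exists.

No strictly dominant strategy

A strategy is strictly dominant if it gives Firm 1 a strictly higher payoff than every other strategy, against every choice by the opponent.
R1 is not dominant: against C2, R2 gives 6 > 4.
R2 is not dominant: against C1, R1 gives 7 > 1.
R3 is not dominant: against C1, R1 gives 7 > 4.
No single strategy is best against every opponent action.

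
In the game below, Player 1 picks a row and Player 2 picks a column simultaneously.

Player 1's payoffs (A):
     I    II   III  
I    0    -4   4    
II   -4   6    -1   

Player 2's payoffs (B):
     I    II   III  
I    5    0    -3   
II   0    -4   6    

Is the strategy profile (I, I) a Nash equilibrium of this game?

Yes

Holding Player 2 at I: Player 1 gets 0 from I, versus -4 from II. No profitable deviation for Player 1.
Holding Player 1 at I: Player 2 gets 5 from I, versus 0 from II, -3 from III. No profitable deviation for Player 2 either.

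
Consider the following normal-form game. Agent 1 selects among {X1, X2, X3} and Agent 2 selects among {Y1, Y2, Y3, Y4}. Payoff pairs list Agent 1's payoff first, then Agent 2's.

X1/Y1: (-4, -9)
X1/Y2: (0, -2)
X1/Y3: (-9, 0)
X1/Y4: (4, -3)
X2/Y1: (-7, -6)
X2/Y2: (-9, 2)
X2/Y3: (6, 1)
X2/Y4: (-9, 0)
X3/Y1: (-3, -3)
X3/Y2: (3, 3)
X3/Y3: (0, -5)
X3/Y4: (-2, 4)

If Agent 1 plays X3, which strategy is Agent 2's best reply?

With Agent 1 fixed at X3, Agent 2's payoffs are: Y1 → -3, Y2 → 3, Y3 → -5, Y4 → 4.
The maximum is 4, achieved by Y4.

Y4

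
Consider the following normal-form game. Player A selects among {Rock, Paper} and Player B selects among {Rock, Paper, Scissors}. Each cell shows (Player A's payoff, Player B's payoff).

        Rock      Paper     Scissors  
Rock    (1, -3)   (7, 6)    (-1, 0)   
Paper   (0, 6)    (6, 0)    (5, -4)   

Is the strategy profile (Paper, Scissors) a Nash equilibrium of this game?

No

Holding Player B at Scissors: Player A gets 5 from Paper, versus -1 from Rock. No profitable deviation for Player A.
Holding Player A at Paper: Player B gets -4 from Scissors but could get 6 by switching to Rock. Player B has a profitable deviation.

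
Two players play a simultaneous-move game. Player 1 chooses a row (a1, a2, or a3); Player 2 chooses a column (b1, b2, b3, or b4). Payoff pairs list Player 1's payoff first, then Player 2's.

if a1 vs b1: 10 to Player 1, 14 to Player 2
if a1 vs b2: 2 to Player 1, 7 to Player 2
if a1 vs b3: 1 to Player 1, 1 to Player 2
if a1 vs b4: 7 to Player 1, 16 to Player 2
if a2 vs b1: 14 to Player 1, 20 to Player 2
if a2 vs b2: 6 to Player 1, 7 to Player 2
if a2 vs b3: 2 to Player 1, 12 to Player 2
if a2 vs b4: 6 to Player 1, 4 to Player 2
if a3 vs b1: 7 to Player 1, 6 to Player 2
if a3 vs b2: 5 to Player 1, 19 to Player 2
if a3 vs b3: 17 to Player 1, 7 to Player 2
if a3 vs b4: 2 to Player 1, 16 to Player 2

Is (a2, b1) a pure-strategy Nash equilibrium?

Holding Player 2 at b1: Player 1 gets 14 from a2, versus 10 from a1, 7 from a3. No profitable deviation for Player 1.
Holding Player 1 at a2: Player 2 gets 20 from b1, versus 7 from b2, 12 from b3, 4 from b4. No profitable deviation for Player 2 either.

Yes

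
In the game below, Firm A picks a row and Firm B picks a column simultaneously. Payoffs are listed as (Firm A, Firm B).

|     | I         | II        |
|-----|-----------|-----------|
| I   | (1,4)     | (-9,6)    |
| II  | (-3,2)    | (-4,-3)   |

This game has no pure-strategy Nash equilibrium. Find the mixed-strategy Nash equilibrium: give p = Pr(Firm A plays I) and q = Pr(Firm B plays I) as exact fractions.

Each player's mixing probability is pinned down by making the *other* player indifferent.
Firm B indifferent between I and II: p·4 + (1−p)·2 = p·6 + (1−p)·(-3) ⟹ 2 + 2p = (-3) + 9p ⟹ p = 5/7.
Firm A indifferent between I and II: q·1 + (1−q)·(-9) = q·(-3) + (1−q)·(-4) ⟹ (-9) + 10q = (-4) + 1q ⟹ q = 5/9.

p = 5/7, q = 5/9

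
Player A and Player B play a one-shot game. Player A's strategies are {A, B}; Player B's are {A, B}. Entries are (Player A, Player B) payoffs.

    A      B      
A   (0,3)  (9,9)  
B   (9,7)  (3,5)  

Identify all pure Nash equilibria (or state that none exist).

A profile is a Nash equilibrium when each player is best-responding to the other.
Player A's best responses — vs A: B (payoff 9); vs B: A (payoff 9).
Player B's best responses — vs A: B (payoff 9); vs B: A (payoff 7).
Mutual best responses occur at (A, B) and (B, A); at each, neither player gains by switching.

(A, B) and (B, A)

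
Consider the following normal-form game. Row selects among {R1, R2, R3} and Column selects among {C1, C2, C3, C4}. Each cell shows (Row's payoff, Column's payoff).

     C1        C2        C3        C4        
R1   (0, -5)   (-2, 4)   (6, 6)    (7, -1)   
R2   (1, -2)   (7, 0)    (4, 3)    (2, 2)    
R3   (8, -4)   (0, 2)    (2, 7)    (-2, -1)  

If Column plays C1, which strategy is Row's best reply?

With Column fixed at C1, Row's payoffs are: R1 → 0, R2 → 1, R3 → 8.
The maximum is 8, achieved by R3.

R3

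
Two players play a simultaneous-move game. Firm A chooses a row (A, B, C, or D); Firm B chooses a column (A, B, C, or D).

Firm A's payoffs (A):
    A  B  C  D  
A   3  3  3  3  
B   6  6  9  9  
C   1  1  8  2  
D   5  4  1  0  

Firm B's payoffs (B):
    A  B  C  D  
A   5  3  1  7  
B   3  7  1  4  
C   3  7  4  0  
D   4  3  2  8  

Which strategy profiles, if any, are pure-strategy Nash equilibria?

Check mutual best responses: a cell is a NE iff neither player can gain by unilaterally deviating.
Firm A's best responses — vs A: B (payoff 6); vs B: B (payoff 6); vs C: B (payoff 9); vs D: B (payoff 9).
Firm B's best responses — vs A: D (payoff 7); vs B: B (payoff 7); vs C: B (payoff 7); vs D: D (payoff 8).
The only mutual best response is (B, B); neither player gains by switching there.

(B, B)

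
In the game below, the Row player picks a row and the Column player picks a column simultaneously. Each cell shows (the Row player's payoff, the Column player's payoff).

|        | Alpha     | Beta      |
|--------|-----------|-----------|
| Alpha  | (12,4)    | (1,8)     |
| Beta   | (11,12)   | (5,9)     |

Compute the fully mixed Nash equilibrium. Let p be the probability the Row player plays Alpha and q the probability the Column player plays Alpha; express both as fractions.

In a mixed NE each player is indifferent between their pure strategies, so the opponent's mix sets the indifference.
The Column player indifferent between Alpha and Beta: p·4 + (1−p)·12 = p·8 + (1−p)·9 ⟹ 12 + (-8)p = 9 + (-1)p ⟹ p = 3/7.
The Row player indifferent between Alpha and Beta: q·12 + (1−q)·1 = q·11 + (1−q)·5 ⟹ 1 + 11q = 5 + 6q ⟹ q = 4/5.

p = 3/7, q = 4/5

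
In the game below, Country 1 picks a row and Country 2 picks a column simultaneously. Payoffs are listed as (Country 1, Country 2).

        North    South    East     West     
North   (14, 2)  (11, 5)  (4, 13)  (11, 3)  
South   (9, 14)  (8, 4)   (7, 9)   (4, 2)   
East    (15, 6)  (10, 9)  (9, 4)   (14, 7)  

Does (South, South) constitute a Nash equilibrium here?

Holding Country 2 at South: Country 1 gets 8 from South but could get 11 by switching to North. Country 1 has a profitable deviation.

No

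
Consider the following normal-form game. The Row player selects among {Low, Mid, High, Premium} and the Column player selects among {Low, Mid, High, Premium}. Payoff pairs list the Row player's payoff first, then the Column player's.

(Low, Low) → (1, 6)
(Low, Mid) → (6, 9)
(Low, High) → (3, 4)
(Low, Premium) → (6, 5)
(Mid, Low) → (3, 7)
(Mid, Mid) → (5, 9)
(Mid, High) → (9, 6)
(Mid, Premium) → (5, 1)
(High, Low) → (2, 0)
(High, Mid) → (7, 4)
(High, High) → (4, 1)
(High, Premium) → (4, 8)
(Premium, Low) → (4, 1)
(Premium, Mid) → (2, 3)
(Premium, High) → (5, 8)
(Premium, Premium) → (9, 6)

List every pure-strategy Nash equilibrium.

There is no pure-strategy Nash equilibrium

Find each player's best response to every opponent strategy; NE are the intersections.
The Row player's best responses — vs Low: Premium (payoff 4); vs Mid: High (payoff 7); vs High: Mid (payoff 9); vs Premium: Premium (payoff 9).
The Column player's best responses — vs Low: Mid (payoff 9); vs Mid: Mid (payoff 9); vs High: Premium (payoff 8); vs Premium: High (payoff 8).
No cell has both players best-responding. For instance, the Row player's best reply to High is Mid, but against Mid the Column player prefers Mid over High.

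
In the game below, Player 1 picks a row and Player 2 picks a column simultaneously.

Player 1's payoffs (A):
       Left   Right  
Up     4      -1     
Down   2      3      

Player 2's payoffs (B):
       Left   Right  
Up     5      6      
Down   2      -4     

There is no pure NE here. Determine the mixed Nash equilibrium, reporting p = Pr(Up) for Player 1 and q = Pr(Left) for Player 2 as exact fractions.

In a mixed NE each player is indifferent between their pure strategies, so the opponent's mix sets the indifference.
Player 2 indifferent between Left and Right: p·5 + (1−p)·2 = p·6 + (1−p)·(-4) ⟹ 2 + 3p = (-4) + 10p ⟹ p = 6/7.
Player 1 indifferent between Up and Down: q·4 + (1−q)·(-1) = q·2 + (1−q)·3 ⟹ (-1) + 5q = 3 + (-1)q ⟹ q = 2/3.

p = 6/7, q = 2/3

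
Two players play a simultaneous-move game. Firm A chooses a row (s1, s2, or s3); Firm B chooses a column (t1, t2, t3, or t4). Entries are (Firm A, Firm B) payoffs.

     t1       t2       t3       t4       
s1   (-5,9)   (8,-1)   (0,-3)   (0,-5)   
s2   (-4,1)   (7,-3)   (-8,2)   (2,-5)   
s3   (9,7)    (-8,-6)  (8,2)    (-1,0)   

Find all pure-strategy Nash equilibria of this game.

Find each player's best response to every opponent strategy; NE are the intersections.
Firm A's best responses — vs t1: s3 (payoff 9); vs t2: s1 (payoff 8); vs t3: s3 (payoff 8); vs t4: s2 (payoff 2).
Firm B's best responses — vs s1: t1 (payoff 9); vs s2: t3 (payoff 2); vs s3: t1 (payoff 7).
The only mutual best response is (s3, t1); neither player gains by switching there.

(s3, t1)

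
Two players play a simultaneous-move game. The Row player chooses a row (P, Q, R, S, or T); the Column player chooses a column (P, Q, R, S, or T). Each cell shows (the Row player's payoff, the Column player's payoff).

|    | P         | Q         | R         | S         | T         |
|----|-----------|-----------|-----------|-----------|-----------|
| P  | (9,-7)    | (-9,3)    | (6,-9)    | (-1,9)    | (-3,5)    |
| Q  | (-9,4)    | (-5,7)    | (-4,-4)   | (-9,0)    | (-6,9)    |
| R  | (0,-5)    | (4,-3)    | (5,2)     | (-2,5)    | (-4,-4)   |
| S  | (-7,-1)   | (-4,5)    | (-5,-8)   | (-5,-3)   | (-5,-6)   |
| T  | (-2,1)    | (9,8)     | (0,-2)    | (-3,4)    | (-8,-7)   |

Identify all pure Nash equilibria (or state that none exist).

A profile is a Nash equilibrium when each player is best-responding to the other.
The Row player's best responses — vs P: P (payoff 9); vs Q: T (payoff 9); vs R: P (payoff 6); vs S: P (payoff -1); vs T: P (payoff -3).
The Column player's best responses — vs P: S (payoff 9); vs Q: T (payoff 9); vs R: S (payoff 5); vs S: Q (payoff 5); vs T: Q (payoff 8).
Mutual best responses occur at (P, S) and (T, Q); at each, neither player gains by switching.

(P, S) and (T, Q)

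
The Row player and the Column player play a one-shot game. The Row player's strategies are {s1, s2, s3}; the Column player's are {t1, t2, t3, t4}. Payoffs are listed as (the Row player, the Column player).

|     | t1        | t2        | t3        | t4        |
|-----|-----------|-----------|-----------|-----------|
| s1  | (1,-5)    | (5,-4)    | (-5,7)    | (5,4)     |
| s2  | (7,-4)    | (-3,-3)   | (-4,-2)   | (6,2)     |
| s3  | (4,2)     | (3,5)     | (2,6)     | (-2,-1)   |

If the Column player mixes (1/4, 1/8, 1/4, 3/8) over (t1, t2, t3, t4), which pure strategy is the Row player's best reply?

Compute the Row player's expected payoff from each pure strategy against the given mix.
s1: (1/4)·1 + (1/8)·5 + (1/4)·(-5) + (3/8)·5 = 3/2
s2: (1/4)·7 + (1/8)·(-3) + (1/4)·(-4) + (3/8)·6 = 21/8
s3: (1/4)·4 + (1/8)·3 + (1/4)·2 + (3/8)·(-2) = 9/8
Highest expected payoff is 21/8, from s2.

s2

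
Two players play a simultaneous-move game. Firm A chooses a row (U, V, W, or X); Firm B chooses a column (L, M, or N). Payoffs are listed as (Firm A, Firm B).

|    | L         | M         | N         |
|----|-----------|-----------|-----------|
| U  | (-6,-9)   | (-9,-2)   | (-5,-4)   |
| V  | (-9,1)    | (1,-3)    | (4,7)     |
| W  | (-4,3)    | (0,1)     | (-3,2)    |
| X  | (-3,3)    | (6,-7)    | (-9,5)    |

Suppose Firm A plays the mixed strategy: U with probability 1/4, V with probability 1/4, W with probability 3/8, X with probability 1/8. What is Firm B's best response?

Compute Firm B's expected payoff from each pure strategy against the given mix.
L: (1/4)·(-9) + (1/4)·1 + (3/8)·3 + (1/8)·3 = -1/2
M: (1/4)·(-2) + (1/4)·(-3) + (3/8)·1 + (1/8)·(-7) = -7/4
N: (1/4)·(-4) + (1/4)·7 + (3/8)·2 + (1/8)·5 = 17/8
Highest expected payoff is 17/8, from N.

N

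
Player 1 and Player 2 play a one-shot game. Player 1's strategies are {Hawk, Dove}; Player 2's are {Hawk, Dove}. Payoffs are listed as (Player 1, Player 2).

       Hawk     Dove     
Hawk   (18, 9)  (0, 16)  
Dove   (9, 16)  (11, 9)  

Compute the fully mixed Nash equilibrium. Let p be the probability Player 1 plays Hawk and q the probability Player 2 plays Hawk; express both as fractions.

p = 1/2, q = 11/20

In a mixed NE each player is indifferent between their pure strategies, so the opponent's mix sets the indifference.
Player 2 indifferent between Hawk and Dove: p·9 + (1−p)·16 = p·16 + (1−p)·9 ⟹ 16 + (-7)p = 9 + 7p ⟹ p = 1/2.
Player 1 indifferent between Hawk and Dove: q·18 + (1−q)·0 = q·9 + (1−q)·11 ⟹ 0 + 18q = 11 + (-2)q ⟹ q = 11/20.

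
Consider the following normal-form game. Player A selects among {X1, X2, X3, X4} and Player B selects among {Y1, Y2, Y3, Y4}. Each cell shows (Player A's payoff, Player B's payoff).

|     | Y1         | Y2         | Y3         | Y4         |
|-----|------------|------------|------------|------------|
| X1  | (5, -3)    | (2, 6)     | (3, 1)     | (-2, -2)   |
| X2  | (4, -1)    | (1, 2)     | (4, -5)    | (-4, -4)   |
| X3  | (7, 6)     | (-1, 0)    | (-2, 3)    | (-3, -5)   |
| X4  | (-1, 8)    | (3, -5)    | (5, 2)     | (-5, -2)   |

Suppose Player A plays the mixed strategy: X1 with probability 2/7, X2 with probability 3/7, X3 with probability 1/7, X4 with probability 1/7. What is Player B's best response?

Y2

Compute Player B's expected payoff from each pure strategy against the given mix.
Y1: (2/7)·(-3) + (3/7)·(-1) + (1/7)·6 + (1/7)·8 = 5/7
Y2: (2/7)·6 + (3/7)·2 + (1/7)·0 + (1/7)·(-5) = 13/7
Y3: (2/7)·1 + (3/7)·(-5) + (1/7)·3 + (1/7)·2 = -8/7
Y4: (2/7)·(-2) + (3/7)·(-4) + (1/7)·(-5) + (1/7)·(-2) = -23/7
Highest expected payoff is 13/7, from Y2.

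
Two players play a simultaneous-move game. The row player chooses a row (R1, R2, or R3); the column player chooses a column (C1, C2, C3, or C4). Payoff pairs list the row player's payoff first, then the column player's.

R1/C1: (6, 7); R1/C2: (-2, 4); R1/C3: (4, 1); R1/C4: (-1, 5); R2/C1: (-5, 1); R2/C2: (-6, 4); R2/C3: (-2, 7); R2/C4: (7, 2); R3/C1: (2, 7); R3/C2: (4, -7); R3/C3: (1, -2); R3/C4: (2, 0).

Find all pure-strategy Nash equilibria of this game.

(R1, C1)

Find each player's best response to every opponent strategy; NE are the intersections.
The row player's best responses — vs C1: R1 (payoff 6); vs C2: R3 (payoff 4); vs C3: R1 (payoff 4); vs C4: R2 (payoff 7).
The column player's best responses — vs R1: C1 (payoff 7); vs R2: C3 (payoff 7); vs R3: C1 (payoff 7).
The only mutual best response is (R1, C1); neither player gains by switching there.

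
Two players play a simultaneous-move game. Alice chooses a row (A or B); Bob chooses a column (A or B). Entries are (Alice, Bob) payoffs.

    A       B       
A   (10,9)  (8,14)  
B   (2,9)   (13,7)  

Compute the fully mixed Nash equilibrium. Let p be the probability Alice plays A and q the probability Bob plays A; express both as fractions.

In a mixed NE each player is indifferent between their pure strategies, so the opponent's mix sets the indifference.
Bob indifferent between A and B: p·9 + (1−p)·9 = p·14 + (1−p)·7 ⟹ 9 + 0p = 7 + 7p ⟹ p = 2/7.
Alice indifferent between A and B: q·10 + (1−q)·8 = q·2 + (1−q)·13 ⟹ 8 + 2q = 13 + (-11)q ⟹ q = 5/13.

p = 2/7, q = 5/13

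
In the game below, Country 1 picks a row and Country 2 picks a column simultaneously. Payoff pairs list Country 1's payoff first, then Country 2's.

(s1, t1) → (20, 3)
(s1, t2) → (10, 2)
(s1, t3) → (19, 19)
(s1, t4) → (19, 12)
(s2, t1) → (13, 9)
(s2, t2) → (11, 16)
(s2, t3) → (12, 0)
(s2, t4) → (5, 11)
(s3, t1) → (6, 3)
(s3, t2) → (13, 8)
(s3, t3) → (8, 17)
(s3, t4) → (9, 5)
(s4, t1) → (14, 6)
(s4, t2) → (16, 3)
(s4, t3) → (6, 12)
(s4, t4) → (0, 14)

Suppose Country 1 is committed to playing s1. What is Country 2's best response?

t3

With Country 1 fixed at s1, Country 2's payoffs are: t1 → 3, t2 → 2, t3 → 19, t4 → 12.
The maximum is 19, achieved by t3.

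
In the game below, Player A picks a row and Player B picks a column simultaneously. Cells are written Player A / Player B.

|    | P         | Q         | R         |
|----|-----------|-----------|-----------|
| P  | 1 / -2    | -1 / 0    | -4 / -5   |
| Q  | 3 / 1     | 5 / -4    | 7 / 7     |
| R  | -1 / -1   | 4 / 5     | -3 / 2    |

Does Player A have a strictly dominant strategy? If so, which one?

Check whether one of Player A's strategies beats all alternatives regardless of what the opponent does.
Q strictly dominates: vs P: 3 > each of {1, -1}; vs Q: 5 > each of {-1, 4}; vs R: 7 > each of {-4, -3}.

Q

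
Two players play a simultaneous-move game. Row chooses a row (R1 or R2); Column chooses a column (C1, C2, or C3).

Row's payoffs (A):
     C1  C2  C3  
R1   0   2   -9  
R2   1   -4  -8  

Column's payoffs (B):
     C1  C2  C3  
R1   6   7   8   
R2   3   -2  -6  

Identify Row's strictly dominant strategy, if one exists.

Check whether one of Row's strategies beats all alternatives regardless of what the opponent does.
R1 is not dominant: against C1, R2 gives 1 > 0.
R2 is not dominant: against C2, R1 gives 2 > -4.
No single strategy is best against every opponent action.

No strictly dominant strategy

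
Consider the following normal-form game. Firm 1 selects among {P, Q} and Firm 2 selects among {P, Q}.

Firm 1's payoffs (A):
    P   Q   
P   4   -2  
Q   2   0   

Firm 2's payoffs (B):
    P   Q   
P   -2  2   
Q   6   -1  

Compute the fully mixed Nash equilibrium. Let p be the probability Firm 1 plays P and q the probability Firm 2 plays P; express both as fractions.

p = 7/11, q = 1/2

Each player's mixing probability is pinned down by making the *other* player indifferent.
Firm 2 indifferent between P and Q: p·(-2) + (1−p)·6 = p·2 + (1−p)·(-1) ⟹ 6 + (-8)p = (-1) + 3p ⟹ p = 7/11.
Firm 1 indifferent between P and Q: q·4 + (1−q)·(-2) = q·2 + (1−q)·0 ⟹ (-2) + 6q = 0 + 2q ⟹ q = 1/2.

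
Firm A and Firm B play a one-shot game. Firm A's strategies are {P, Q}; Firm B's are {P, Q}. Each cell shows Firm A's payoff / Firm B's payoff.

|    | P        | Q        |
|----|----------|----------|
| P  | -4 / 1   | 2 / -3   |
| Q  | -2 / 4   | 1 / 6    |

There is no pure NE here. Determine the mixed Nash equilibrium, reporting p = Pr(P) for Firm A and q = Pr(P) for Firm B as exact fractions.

p = 1/3, q = 1/3

In a mixed NE each player is indifferent between their pure strategies, so the opponent's mix sets the indifference.
Firm B indifferent between P and Q: p·1 + (1−p)·4 = p·(-3) + (1−p)·6 ⟹ 4 + (-3)p = 6 + (-9)p ⟹ p = 1/3.
Firm A indifferent between P and Q: q·(-4) + (1−q)·2 = q·(-2) + (1−q)·1 ⟹ 2 + (-6)q = 1 + (-3)q ⟹ q = 1/3.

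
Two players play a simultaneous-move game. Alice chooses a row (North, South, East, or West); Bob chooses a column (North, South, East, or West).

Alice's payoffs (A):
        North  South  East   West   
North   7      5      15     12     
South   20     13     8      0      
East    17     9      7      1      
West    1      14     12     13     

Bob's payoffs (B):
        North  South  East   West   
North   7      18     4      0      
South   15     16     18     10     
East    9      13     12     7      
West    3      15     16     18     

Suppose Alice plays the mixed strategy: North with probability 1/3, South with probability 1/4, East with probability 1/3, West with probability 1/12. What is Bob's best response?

South

Bob's best reply maximizes expected payoff against the mix.
North: (1/3)·7 + (1/4)·15 + (1/3)·9 + (1/12)·3 = 28/3
South: (1/3)·18 + (1/4)·16 + (1/3)·13 + (1/12)·15 = 187/12
East: (1/3)·4 + (1/4)·18 + (1/3)·12 + (1/12)·16 = 67/6
West: (1/3)·0 + (1/4)·10 + (1/3)·7 + (1/12)·18 = 19/3
Highest expected payoff is 187/12, from South.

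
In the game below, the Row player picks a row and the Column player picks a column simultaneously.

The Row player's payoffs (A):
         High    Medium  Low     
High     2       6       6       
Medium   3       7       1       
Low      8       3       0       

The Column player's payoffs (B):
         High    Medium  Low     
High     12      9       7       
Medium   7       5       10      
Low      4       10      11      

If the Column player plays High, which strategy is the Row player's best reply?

With the Column player fixed at High, the Row player's payoffs are: High → 2, Medium → 3, Low → 8.
The maximum is 8, achieved by Low.

Low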